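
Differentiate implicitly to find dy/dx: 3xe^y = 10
Differentiate both sides with respect to x, treating y as y(x). By the chain rule, any term containing y contributes a factor of y' = dy/dx when we differentiate it.

Move every term to one side and write the relation as F(x, y) = 0. Term by term,
  d/dx[3x·e^(y)] = 3x·y'·e^(y) + 3e^(y)
  d/dx[-10] = 0

The pieces without y' make up ∂F/∂x and the coefficient of y' is ∂F/∂y:
  ∂F/∂x = 3e^(y),
  ∂F/∂y = 3x·e^(y).

Since d/dx[F] = ∂F/∂x + (∂F/∂y)·y' = 0, solve for y':
  (∂F/∂y)·y' = -∂F/∂x
  dy/dx = -(∂F/∂x)/(∂F/∂y) = -(3e^(y))/(3x·e^(y)) = -1/x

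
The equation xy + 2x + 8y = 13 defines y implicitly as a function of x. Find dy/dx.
Take d/dx of both sides. Since y is implicitly a function of x, the chain rule attaches a y' = dy/dx factor whenever we differentiate through y.

Set F(x, y) = (left side) − (right side), so the curve is F = 0. Differentiating each term of F:
  d/dx[xy] = x·y' + y
  d/dx[2x] = 2
  d/dx[8y] = 8·y'
  d/dx[-13] = 0

Collecting, the y'-free part is the partial derivative in x and the y' coefficient is the partial derivative in y:
  ∂F/∂x = y + 2
  ∂F/∂y = x + 8

so d/dx[F(x, y(x))] = ∂F/∂x + (∂F/∂y)·y' = 0. Rearranging,
  dy/dx = -(∂F/∂x)/(∂F/∂y) = -(y + 2)/(x + 8) = (-y - 2)/(x + 8)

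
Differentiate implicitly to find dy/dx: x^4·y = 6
Differentiate both sides with respect to x, treating y as y(x). By the chain rule, any term containing y contributes a factor of y' = dy/dx when we differentiate it.

Move every term to one side and write the relation as F(x, y) = 0. Term by term,
  d/dx[x^4y] = x^4·y' + 4x^3y
  d/dx[-6] = 0

The pieces without y' make up ∂F/∂x and the coefficient of y' is ∂F/∂y:
  ∂F/∂x = 4x^3y,
  ∂F/∂y = x^4.

Since d/dx[F] = ∂F/∂x + (∂F/∂y)·y' = 0, solve for y':
  (∂F/∂y)·y' = -∂F/∂x
  dy/dx = -(∂F/∂x)/(∂F/∂y) = -(4x^3y)/(x^4) = -4y/x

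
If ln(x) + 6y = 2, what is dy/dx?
Take d/dx of both sides. Since y is implicitly a function of x, the chain rule attaches a y' = dy/dx factor whenever we differentiate through y.

Set F(x, y) = (left side) − (right side), so the curve is F = 0. Differentiating each term of F:
  d/dx[6y] = 6·y'
  d/dx[ln(x)] = 1/x
  d/dx[-2] = 0

Collecting, the y'-free part is the partial derivative in x and the y' coefficient is the partial derivative in y:
  ∂F/∂x = 1/x
  ∂F/∂y = 6

so d/dx[F(x, y(x))] = ∂F/∂x + (∂F/∂y)·y' = 0. Rearranging,
  dy/dx = -(∂F/∂x)/(∂F/∂y) = -(1/x)/(6) = -1/(6x)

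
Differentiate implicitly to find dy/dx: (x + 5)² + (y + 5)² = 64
Apply d/dx to both sides, remembering that y depends on x. Each occurrence of y therefore brings in a y' = dy/dx via the chain rule.

With F(x, y) equal to the left-hand side minus the right, differentiate F term by term:
  d/dx[(x + 5)^2] = 2x + 10
  d/dx[(y + 5)^2] = 2·y'(y + 5)
  d/dx[-64] = 0
Adding these up, d/dx[F] = 0 becomes
  (2x + 10) + (2y + 10)·y' = 0,
so isolating y',
  dy/dx = -(2x + 10)/(2y + 10) = (-x - 5)/(y + 5)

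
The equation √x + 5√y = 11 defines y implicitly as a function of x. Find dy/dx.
Differentiate the relation implicitly: treat y = y(x) and apply the chain rule, so every y-derivative picks up a y' = dy/dx factor.

With everything moved to the left-hand side, differentiate term by term:
  d/dx[√(x)] = 1/(2√(x))
  d/dx[5√(y)] = 5·y'/(2√(y))
  d/dx[-11] = 0

Separating the contributions that come from x directly and those that come through y:
  without y':      1/(2√(x))
  multiplying y':  5/(2√(y))

so (1/(2√(x))) + (5/(2√(y)))·y' = 0, and therefore
  dy/dx = -(1/(2√(x)))/(5/(2√(y))) = -√(y)/(5√(x))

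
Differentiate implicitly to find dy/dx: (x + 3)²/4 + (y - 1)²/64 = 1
Differentiate both sides with respect to x, treating y as y(x). By the chain rule, any term containing y contributes a factor of y' = dy/dx when we differentiate it.

Move every term to one side and write the relation as F(x, y) = 0. Term by term,
  d/dx[(x + 3)^2/4] = x/2 + 3/2
  d/dx[(y - 1)^2/64] = y'(y - 1)/32
  d/dx[-1] = 0

The pieces without y' make up ∂F/∂x and the coefficient of y' is ∂F/∂y:
  ∂F/∂x = x/2 + 3/2,
  ∂F/∂y = y/32 - 1/32.

Since d/dx[F] = ∂F/∂x + (∂F/∂y)·y' = 0, solve for y':
  (∂F/∂y)·y' = -∂F/∂x
  dy/dx = -(∂F/∂x)/(∂F/∂y) = -(x/2 + 3/2)/(y/32 - 1/32)
        = -((x + 3)/2)/((y - 1)/32) = 16(-x - 3)/(y - 1)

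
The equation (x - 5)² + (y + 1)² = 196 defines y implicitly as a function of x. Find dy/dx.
Differentiate both sides with respect to x, treating y as y(x). By the chain rule, any term containing y contributes a factor of y' = dy/dx when we differentiate it.

Move every term to one side and write the relation as F(x, y) = 0. Term by term,
  d/dx[(x - 5)^2] = 2x - 10
  d/dx[(y + 1)^2] = 2·y'(y + 1)
  d/dx[-196] = 0

The pieces without y' make up ∂F/∂x and the coefficient of y' is ∂F/∂y:
  ∂F/∂x = 2x - 10,
  ∂F/∂y = 2y + 2.

Since d/dx[F] = ∂F/∂x + (∂F/∂y)·y' = 0, solve for y':
  (∂F/∂y)·y' = -∂F/∂x
  dy/dx = -(∂F/∂x)/(∂F/∂y) = -(2x - 10)/(2y + 2) = (5 - x)/(y + 1)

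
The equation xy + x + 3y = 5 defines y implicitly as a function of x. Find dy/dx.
Differentiate both sides with respect to x, treating y as y(x). By the chain rule, any term containing y contributes a factor of y' = dy/dx when we differentiate it.

Move every term to one side and write the relation as F(x, y) = 0. Term by term,
  d/dx[xy] = x·y' + y
  d/dx[x] = 1
  d/dx[3y] = 3·y'
  d/dx[-5] = 0

The pieces without y' make up ∂F/∂x and the coefficient of y' is ∂F/∂y:
  ∂F/∂x = y + 1,
  ∂F/∂y = x + 3.

Since d/dx[F] = ∂F/∂x + (∂F/∂y)·y' = 0, solve for y':
  (∂F/∂y)·y' = -∂F/∂x
  dy/dx = -(∂F/∂x)/(∂F/∂y) = -(y + 1)/(x + 3) = (-y - 1)/(x + 3)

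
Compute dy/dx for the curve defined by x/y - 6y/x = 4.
Differentiate both sides with respect to x, treating y as y(x). By the chain rule, any term containing y contributes a factor of y' = dy/dx when we differentiate it.

Move every term to one side and write the relation as F(x, y) = 0. Term by term,
  d/dx[x/y] = -x·y'/y^2 + 1/y
  d/dx[-6y/x] = -6·y'/x + 6y/x^2
  d/dx[-4] = 0

The pieces without y' make up ∂F/∂x and the coefficient of y' is ∂F/∂y:
  ∂F/∂x = 1/y + 6y/x^2,
  ∂F/∂y = -x/y^2 - 6/x.

Since d/dx[F] = ∂F/∂x + (∂F/∂y)·y' = 0, solve for y':
  (∂F/∂y)·y' = -∂F/∂x
  dy/dx = -(∂F/∂x)/(∂F/∂y) = -(1/y + 6y/x^2)/(-x/y^2 - 6/x)
        = -((x^2 + 6y^2)/(x^2y))/(-(x^2 + 6y^2)/(xy^2)) = y/x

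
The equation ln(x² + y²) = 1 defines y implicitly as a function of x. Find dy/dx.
Differentiate both sides with respect to x, treating y as y(x). By the chain rule, any term containing y contributes a factor of y' = dy/dx when we differentiate it.

Move every term to one side and write the relation as F(x, y) = 0. Term by term,
  d/dx[ln(x^2 + y^2)] = (2x + 2y·y')/(x^2 + y^2)
  d/dx[-1] = 0

The pieces without y' make up ∂F/∂x and the coefficient of y' is ∂F/∂y:
  ∂F/∂x = 2x/(x^2 + y^2),
  ∂F/∂y = 2y/(x^2 + y^2).

Since d/dx[F] = ∂F/∂x + (∂F/∂y)·y' = 0, solve for y':
  (∂F/∂y)·y' = -∂F/∂x
  dy/dx = -(∂F/∂x)/(∂F/∂y) = -(2x/(x^2 + y^2))/(2y/(x^2 + y^2)) = -x/y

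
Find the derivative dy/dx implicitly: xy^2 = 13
Differentiate the relation implicitly: treat y = y(x) and apply the chain rule, so every y-derivative picks up a y' = dy/dx factor.

With everything moved to the left-hand side, differentiate term by term:
  d/dx[xy^2] = 2xy·y' + y^2
  d/dx[-13] = 0

Separating the contributions that come from x directly and those that come through y:
  without y':      y^2
  multiplying y':  2xy

so (y^2) + (2xy)·y' = 0, and therefore
  dy/dx = -(y^2)/(2xy) = -y/(2x)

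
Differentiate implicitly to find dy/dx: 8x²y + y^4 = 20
Take d/dx of both sides. Since y is implicitly a function of x, the chain rule attaches a y' = dy/dx factor whenever we differentiate through y.

Set F(x, y) = (left side) − (right side), so the curve is F = 0. Differentiating each term of F:
  d/dx[8x^2y] = 8x^2·y' + 16xy
  d/dx[y^4] = 4y^3·y'
  d/dx[-20] = 0

Collecting, the y'-free part is the partial derivative in x and the y' coefficient is the partial derivative in y:
  ∂F/∂x = 16xy
  ∂F/∂y = 8x^2 + 4y^3

so d/dx[F(x, y(x))] = ∂F/∂x + (∂F/∂y)·y' = 0. Rearranging,
  dy/dx = -(∂F/∂x)/(∂F/∂y) = -(16xy)/(8x^2 + 4y^3) = -4xy/(2x^2 + y^3)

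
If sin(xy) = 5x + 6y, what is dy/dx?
Apply d/dx to both sides, remembering that y depends on x. Each occurrence of y therefore brings in a y' = dy/dx via the chain rule.

With F(x, y) equal to the left-hand side minus the right, differentiate F term by term:
  d/dx[-5x] = -5
  d/dx[-6y] = -6·y'
  d/dx[sin(xy)] = (x·y' + y)·cos(xy)
Adding these up, d/dx[F] = 0 becomes
  (y·cos(xy) - 5) + (x·cos(xy) - 6)·y' = 0,
so isolating y',
  dy/dx = -(y·cos(xy) - 5)/(x·cos(xy) - 6) = (-y·cos(xy) + 5)/(x·cos(xy) - 6)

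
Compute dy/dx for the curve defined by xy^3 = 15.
Differentiate the relation implicitly: treat y = y(x) and apply the chain rule, so every y-derivative picks up a y' = dy/dx factor.

With everything moved to the left-hand side, differentiate term by term:
  d/dx[xy^3] = 3xy^2·y' + y^3
  d/dx[-15] = 0

Separating the contributions that come from x directly and those that come through y:
  without y':      y^3
  multiplying y':  3xy^2

so (y^3) + (3xy^2)·y' = 0, and therefore
  dy/dx = -(y^3)/(3xy^2) = -y/(3x)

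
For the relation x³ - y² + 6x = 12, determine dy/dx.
Differentiate both sides with respect to x, treating y as y(x). By the chain rule, any term containing y contributes a factor of y' = dy/dx when we differentiate it.

Move every term to one side and write the relation as F(x, y) = 0. Term by term,
  d/dx[x^3] = 3x^2
  d/dx[6x] = 6
  d/dx[-y^2] = -2y·y'
  d/dx[-12] = 0

The pieces without y' make up ∂F/∂x and the coefficient of y' is ∂F/∂y:
  ∂F/∂x = 3x^2 + 6,
  ∂F/∂y = -2y.

Since d/dx[F] = ∂F/∂x + (∂F/∂y)·y' = 0, solve for y':
  (∂F/∂y)·y' = -∂F/∂x
  dy/dx = -(∂F/∂x)/(∂F/∂y) = -(3x^2 + 6)/(-2y) = 3(x^2 + 2)/(2y)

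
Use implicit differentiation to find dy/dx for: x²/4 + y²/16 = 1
Apply d/dx to both sides, remembering that y depends on x. Each occurrence of y therefore brings in a y' = dy/dx via the chain rule.

With F(x, y) equal to the left-hand side minus the right, differentiate F term by term:
  d/dx[x^2/4] = x/2
  d/dx[y^2/16] = y·y'/8
  d/dx[-1] = 0
Adding these up, d/dx[F] = 0 becomes
  (x/2) + (y/8)·y' = 0,
so isolating y',
  dy/dx = -(x/2)/(y/8) = -4x/y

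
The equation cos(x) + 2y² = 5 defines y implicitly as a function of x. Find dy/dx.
Apply d/dx to both sides, remembering that y depends on x. Each occurrence of y therefore brings in a y' = dy/dx via the chain rule.

With F(x, y) equal to the left-hand side minus the right, differentiate F term by term:
  d/dx[2y^2] = 4y·y'
  d/dx[cos(x)] = -sin(x)
  d/dx[-5] = 0
Adding these up, d/dx[F] = 0 becomes
  (-sin(x)) + (4y)·y' = 0,
so isolating y',
  dy/dx = -(-sin(x))/(4y) = sin(x)/(4y)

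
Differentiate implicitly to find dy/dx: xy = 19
Differentiate both sides with respect to x, treating y as y(x). By the chain rule, any term containing y contributes a factor of y' = dy/dx when we differentiate it.

Move every term to one side and write the relation as F(x, y) = 0. Term by term,
  d/dx[xy] = x·y' + y
  d/dx[-19] = 0

The pieces without y' make up ∂F/∂x and the coefficient of y' is ∂F/∂y:
  ∂F/∂x = y,
  ∂F/∂y = x.

Since d/dx[F] = ∂F/∂x + (∂F/∂y)·y' = 0, solve for y':
  (∂F/∂y)·y' = -∂F/∂x
  dy/dx = -(∂F/∂x)/(∂F/∂y) = -(y)/(x) = -y/x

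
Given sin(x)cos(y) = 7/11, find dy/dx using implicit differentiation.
Take d/dx of both sides. Since y is implicitly a function of x, the chain rule attaches a y' = dy/dx factor whenever we differentiate through y.

Set F(x, y) = (left side) − (right side), so the curve is F = 0. Differentiating each term of F:
  d/dx[sin(x)·cos(y)] = -y'·sin(x)·sin(y) + cos(x)·cos(y)
  d/dx[-7/11] = 0

Collecting, the y'-free part is the partial derivative in x and the y' coefficient is the partial derivative in y:
  ∂F/∂x = cos(x)·cos(y)
  ∂F/∂y = -sin(x)·sin(y)

so d/dx[F(x, y(x))] = ∂F/∂x + (∂F/∂y)·y' = 0. Rearranging,
  dy/dx = -(∂F/∂x)/(∂F/∂y) = -(cos(x)·cos(y))/(-sin(x)·sin(y)) = 1/(tan(x)·tan(y))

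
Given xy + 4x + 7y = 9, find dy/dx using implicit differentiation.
Differentiate the relation implicitly: treat y = y(x) and apply the chain rule, so every y-derivative picks up a y' = dy/dx factor.

With everything moved to the left-hand side, differentiate term by term:
  d/dx[xy] = x·y' + y
  d/dx[4x] = 4
  d/dx[7y] = 7·y'
  d/dx[-9] = 0

Separating the contributions that come from x directly and those that come through y:
  without y':      y + 4
  multiplying y':  x + 7

so (y + 4) + (x + 7)·y' = 0, and therefore
  dy/dx = -(y + 4)/(x + 7) = (-y - 4)/(x + 7)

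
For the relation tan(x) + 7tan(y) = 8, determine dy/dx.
Differentiate both sides with respect to x, treating y as y(x). By the chain rule, any term containing y contributes a factor of y' = dy/dx when we differentiate it.

Move every term to one side and write the relation as F(x, y) = 0. Term by term,
  d/dx[tan(x)] = tan(x)^2 + 1
  d/dx[7tan(y)] = 7·y'(tan(y)^2 + 1)
  d/dx[-8] = 0

The pieces without y' make up ∂F/∂x and the coefficient of y' is ∂F/∂y:
  ∂F/∂x = tan(x)^2 + 1,
  ∂F/∂y = 7tan(y)^2 + 7.

Since d/dx[F] = ∂F/∂x + (∂F/∂y)·y' = 0, solve for y':
  (∂F/∂y)·y' = -∂F/∂x
  dy/dx = -(∂F/∂x)/(∂F/∂y) = -(tan(x)^2 + 1)/(7tan(y)^2 + 7) = -cos(y)^2/(7cos(x)^2)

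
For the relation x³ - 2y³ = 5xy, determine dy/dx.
Differentiate both sides with respect to x, treating y as y(x). By the chain rule, any term containing y contributes a factor of y' = dy/dx when we differentiate it.

Move every term to one side and write the relation as F(x, y) = 0. Term by term,
  d/dx[x^3] = 3x^2
  d/dx[-5xy] = -5x·y' - 5y
  d/dx[-2y^3] = -6y^2·y'

The pieces without y' make up ∂F/∂x and the coefficient of y' is ∂F/∂y:
  ∂F/∂x = 3x^2 - 5y,
  ∂F/∂y = -5x - 6y^2.

Since d/dx[F] = ∂F/∂x + (∂F/∂y)·y' = 0, solve for y':
  (∂F/∂y)·y' = -∂F/∂x
  dy/dx = -(∂F/∂x)/(∂F/∂y) = -(3x^2 - 5y)/(-5x - 6y^2) = (3x^2 - 5y)/(5x + 6y^2)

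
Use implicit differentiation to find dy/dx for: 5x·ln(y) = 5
Differentiate the relation implicitly: treat y = y(x) and apply the chain rule, so every y-derivative picks up a y' = dy/dx factor.

With everything moved to the left-hand side, differentiate term by term:
  d/dx[5x·ln(y)] = 5x·y'/y + 5ln(y)
  d/dx[-5] = 0

Separating the contributions that come from x directly and those that come through y:
  without y':      5ln(y)
  multiplying y':  5x/y

so (5ln(y)) + (5x/y)·y' = 0, and therefore
  dy/dx = -(5ln(y))/(5x/y) = -y·ln(y)/x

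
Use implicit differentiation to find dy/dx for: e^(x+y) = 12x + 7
Apply d/dx to both sides, remembering that y depends on x. Each occurrence of y therefore brings in a y' = dy/dx via the chain rule.

With F(x, y) equal to the left-hand side minus the right, differentiate F term by term:
  d/dx[-12x] = -12
  d/dx[e^(x + y)] = (y' + 1)·e^(x + y)
  d/dx[-7] = 0
Adding these up, d/dx[F] = 0 becomes
  (e^(x + y) - 12) + (e^(x + y))·y' = 0,
so isolating y',
  dy/dx = -(e^(x + y) - 12)/(e^(x + y)) = 12e^(-x - y) - 1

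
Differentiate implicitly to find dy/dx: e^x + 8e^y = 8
Apply d/dx to both sides, remembering that y depends on x. Each occurrence of y therefore brings in a y' = dy/dx via the chain rule.

With F(x, y) equal to the left-hand side minus the right, differentiate F term by term:
  d/dx[e^(x)] = e^(x)
  d/dx[8e^(y)] = 8·y'·e^(y)
  d/dx[-8] = 0
Adding these up, d/dx[F] = 0 becomes
  (e^(x)) + (8e^(y))·y' = 0,
so isolating y',
  dy/dx = -(e^(x))/(8e^(y)) = -e^(x - y)/8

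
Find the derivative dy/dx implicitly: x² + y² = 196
Apply d/dx to both sides, remembering that y depends on x. Each occurrence of y therefore brings in a y' = dy/dx via the chain rule.

With F(x, y) equal to the left-hand side minus the right, differentiate F term by term:
  d/dx[x^2] = 2x
  d/dx[y^2] = 2y·y'
  d/dx[-196] = 0
Adding these up, d/dx[F] = 0 becomes
  (2x) + (2y)·y' = 0,
so isolating y',
  dy/dx = -(2x)/(2y) = -x/y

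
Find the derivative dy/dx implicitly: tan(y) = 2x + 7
Differentiate the relation implicitly: treat y = y(x) and apply the chain rule, so every y-derivative picks up a y' = dy/dx factor.

With everything moved to the left-hand side, differentiate term by term:
  d/dx[-2x] = -2
  d/dx[tan(y)] = y'(tan(y)^2 + 1)
  d/dx[-7] = 0

Separating the contributions that come from x directly and those that come through y:
  without y':      -2
  multiplying y':  tan(y)^2 + 1

so (-2) + (tan(y)^2 + 1)·y' = 0, and therefore
  dy/dx = -(-2)/(tan(y)^2 + 1) = 2cos(y)^2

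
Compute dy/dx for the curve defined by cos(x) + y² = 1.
Differentiate both sides with respect to x, treating y as y(x). By the chain rule, any term containing y contributes a factor of y' = dy/dx when we differentiate it.

Move every term to one side and write the relation as F(x, y) = 0. Term by term,
  d/dx[y^2] = 2y·y'
  d/dx[cos(x)] = -sin(x)
  d/dx[-1] = 0

The pieces without y' make up ∂F/∂x and the coefficient of y' is ∂F/∂y:
  ∂F/∂x = -sin(x),
  ∂F/∂y = 2y.

Since d/dx[F] = ∂F/∂x + (∂F/∂y)·y' = 0, solve for y':
  (∂F/∂y)·y' = -∂F/∂x
  dy/dx = -(∂F/∂x)/(∂F/∂y) = -(-sin(x))/(2y) = sin(x)/(2y)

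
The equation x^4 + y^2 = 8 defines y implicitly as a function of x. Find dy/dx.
Take d/dx of both sides. Since y is implicitly a function of x, the chain rule attaches a y' = dy/dx factor whenever we differentiate through y.

Set F(x, y) = (left side) − (right side), so the curve is F = 0. Differentiating each term of F:
  d/dx[x^4] = 4x^3
  d/dx[y^2] = 2y·y'
  d/dx[-8] = 0

Collecting, the y'-free part is the partial derivative in x and the y' coefficient is the partial derivative in y:
  ∂F/∂x = 4x^3
  ∂F/∂y = 2y

so d/dx[F(x, y(x))] = ∂F/∂x + (∂F/∂y)·y' = 0. Rearranging,
  dy/dx = -(∂F/∂x)/(∂F/∂y) = -(4x^3)/(2y) = -2x^3/y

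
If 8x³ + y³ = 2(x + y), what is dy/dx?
Differentiate the relation implicitly: treat y = y(x) and apply the chain rule, so every y-derivative picks up a y' = dy/dx factor.

With everything moved to the left-hand side, differentiate term by term:
  d/dx[8x^3] = 24x^2
  d/dx[-2x] = -2
  d/dx[y^3] = 3y^2·y'
  d/dx[-2y] = -2·y'

Separating the contributions that come from x directly and those that come through y:
  without y':      24x^2 - 2
  multiplying y':  3y^2 - 2

so (24x^2 - 2) + (3y^2 - 2)·y' = 0, and therefore
  dy/dx = -(24x^2 - 2)/(3y^2 - 2) = 2(1 - 12x^2)/(3y^2 - 2)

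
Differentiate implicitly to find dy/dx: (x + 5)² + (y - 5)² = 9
Apply d/dx to both sides, remembering that y depends on x. Each occurrence of y therefore brings in a y' = dy/dx via the chain rule.

With F(x, y) equal to the left-hand side minus the right, differentiate F term by term:
  d/dx[(x + 5)^2] = 2x + 10
  d/dx[(y - 5)^2] = 2·y'(y - 5)
  d/dx[-9] = 0
Adding these up, d/dx[F] = 0 becomes
  (2x + 10) + (2y - 10)·y' = 0,
so isolating y',
  dy/dx = -(2x + 10)/(2y - 10) = (-x - 5)/(y - 5)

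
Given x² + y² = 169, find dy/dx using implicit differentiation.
Differentiate the relation implicitly: treat y = y(x) and apply the chain rule, so every y-derivative picks up a y' = dy/dx factor.

With everything moved to the left-hand side, differentiate term by term:
  d/dx[x^2] = 2x
  d/dx[y^2] = 2y·y'
  d/dx[-169] = 0

Separating the contributions that come from x directly and those that come through y:
  without y':      2x
  multiplying y':  2y

so (2x) + (2y)·y' = 0, and therefore
  dy/dx = -(2x)/(2y) = -x/y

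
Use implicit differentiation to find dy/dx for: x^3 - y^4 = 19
Differentiate both sides with respect to x, treating y as y(x). By the chain rule, any term containing y contributes a factor of y' = dy/dx when we differentiate it.

Move every term to one side and write the relation as F(x, y) = 0. Term by term,
  d/dx[x^3] = 3x^2
  d/dx[-y^4] = -4y^3·y'
  d/dx[-19] = 0

The pieces without y' make up ∂F/∂x and the coefficient of y' is ∂F/∂y:
  ∂F/∂x = 3x^2,
  ∂F/∂y = -4y^3.

Since d/dx[F] = ∂F/∂x + (∂F/∂y)·y' = 0, solve for y':
  (∂F/∂y)·y' = -∂F/∂x
  dy/dx = -(∂F/∂x)/(∂F/∂y) = -(3x^2)/(-4y^3) = 3x^2/(4y^3)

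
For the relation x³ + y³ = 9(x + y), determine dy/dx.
Differentiate the relation implicitly: treat y = y(x) and apply the chain rule, so every y-derivative picks up a y' = dy/dx factor.

With everything moved to the left-hand side, differentiate term by term:
  d/dx[x^3] = 3x^2
  d/dx[-9x] = -9
  d/dx[y^3] = 3y^2·y'
  d/dx[-9y] = -9·y'

Separating the contributions that come from x directly and those that come through y:
  without y':      3x^2 - 9
  multiplying y':  3y^2 - 9

so (3x^2 - 9) + (3y^2 - 9)·y' = 0, and therefore
  dy/dx = -(3x^2 - 9)/(3y^2 - 9) = (3 - x^2)/(y^2 - 3)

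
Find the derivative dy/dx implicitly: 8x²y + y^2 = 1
Differentiate the relation implicitly: treat y = y(x) and apply the chain rule, so every y-derivative picks up a y' = dy/dx factor.

With everything moved to the left-hand side, differentiate term by term:
  d/dx[8x^2y] = 8x^2·y' + 16xy
  d/dx[y^2] = 2y·y'
  d/dx[-1] = 0

Separating the contributions that come from x directly and those that come through y:
  without y':      16xy
  multiplying y':  8x^2 + 2y

so (16xy) + (8x^2 + 2y)·y' = 0, and therefore
  dy/dx = -(16xy)/(8x^2 + 2y) = -8xy/(4x^2 + y)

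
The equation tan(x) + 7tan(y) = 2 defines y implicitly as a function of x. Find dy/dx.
Take d/dx of both sides. Since y is implicitly a function of x, the chain rule attaches a y' = dy/dx factor whenever we differentiate through y.

Set F(x, y) = (left side) − (right side), so the curve is F = 0. Differentiating each term of F:
  d/dx[tan(x)] = tan(x)^2 + 1
  d/dx[7tan(y)] = 7·y'(tan(y)^2 + 1)
  d/dx[-2] = 0

Collecting, the y'-free part is the partial derivative in x and the y' coefficient is the partial derivative in y:
  ∂F/∂x = tan(x)^2 + 1
  ∂F/∂y = 7tan(y)^2 + 7

so d/dx[F(x, y(x))] = ∂F/∂x + (∂F/∂y)·y' = 0. Rearranging,
  dy/dx = -(∂F/∂x)/(∂F/∂y) = -(tan(x)^2 + 1)/(7tan(y)^2 + 7) = -cos(y)^2/(7cos(x)^2)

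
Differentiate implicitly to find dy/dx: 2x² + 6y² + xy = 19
Take d/dx of both sides. Since y is implicitly a function of x, the chain rule attaches a y' = dy/dx factor whenever we differentiate through y.

Set F(x, y) = (left side) − (right side), so the curve is F = 0. Differentiating each term of F:
  d/dx[2x^2] = 4x
  d/dx[xy] = x·y' + y
  d/dx[6y^2] = 12y·y'
  d/dx[-19] = 0

Collecting, the y'-free part is the partial derivative in x and the y' coefficient is the partial derivative in y:
  ∂F/∂x = 4x + y
  ∂F/∂y = x + 12y

so d/dx[F(x, y(x))] = ∂F/∂x + (∂F/∂y)·y' = 0. Rearranging,
  dy/dx = -(∂F/∂x)/(∂F/∂y) = -(4x + y)/(x + 12y) = (-4x - y)/(x + 12y)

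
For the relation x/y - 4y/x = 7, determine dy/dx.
Differentiate the relation implicitly: treat y = y(x) and apply the chain rule, so every y-derivative picks up a y' = dy/dx factor.

With everything moved to the left-hand side, differentiate term by term:
  d/dx[x/y] = -x·y'/y^2 + 1/y
  d/dx[-4y/x] = -4·y'/x + 4y/x^2
  d/dx[-7] = 0

Separating the contributions that come from x directly and those that come through y:
  without y':      1/y + 4y/x^2
  multiplying y':  -x/y^2 - 4/x

so (1/y + 4y/x^2) + (-x/y^2 - 4/x)·y' = 0, and therefore
  dy/dx = -(1/y + 4y/x^2)/(-x/y^2 - 4/x)
        = -((x^2 + 4y^2)/(x^2y))/(-(x^2 + 4y^2)/(xy^2)) = y/x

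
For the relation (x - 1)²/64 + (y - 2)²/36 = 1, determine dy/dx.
Differentiate the relation implicitly: treat y = y(x) and apply the chain rule, so every y-derivative picks up a y' = dy/dx factor.

With everything moved to the left-hand side, differentiate term by term:
  d/dx[(x - 1)^2/64] = x/32 - 1/32
  d/dx[(y - 2)^2/36] = y'(y - 2)/18
  d/dx[-1] = 0

Separating the contributions that come from x directly and those that come through y:
  without y':      x/32 - 1/32
  multiplying y':  y/18 - 1/9

so (x/32 - 1/32) + (y/18 - 1/9)·y' = 0, and therefore
  dy/dx = -(x/32 - 1/32)/(y/18 - 1/9)
        = -((x - 1)/32)/((y - 2)/18) = 9(1 - x)/(16(y - 2))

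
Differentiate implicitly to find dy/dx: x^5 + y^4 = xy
Differentiate both sides with respect to x, treating y as y(x). By the chain rule, any term containing y contributes a factor of y' = dy/dx when we differentiate it.

Move every term to one side and write the relation as F(x, y) = 0. Term by term,
  d/dx[x^5] = 5x^4
  d/dx[-xy] = -x·y' - y
  d/dx[y^4] = 4y^3·y'

The pieces without y' make up ∂F/∂x and the coefficient of y' is ∂F/∂y:
  ∂F/∂x = 5x^4 - y,
  ∂F/∂y = -x + 4y^3.

Since d/dx[F] = ∂F/∂x + (∂F/∂y)·y' = 0, solve for y':
  (∂F/∂y)·y' = -∂F/∂x
  dy/dx = -(∂F/∂x)/(∂F/∂y) = -(5x^4 - y)/(-x + 4y^3) = (5x^4 - y)/(x - 4y^3)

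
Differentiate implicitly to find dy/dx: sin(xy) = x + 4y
Take d/dx of both sides. Since y is implicitly a function of x, the chain rule attaches a y' = dy/dx factor whenever we differentiate through y.

Set F(x, y) = (left side) − (right side), so the curve is F = 0. Differentiating each term of F:
  d/dx[-x] = -1
  d/dx[-4y] = -4·y'
  d/dx[sin(xy)] = (x·y' + y)·cos(xy)

Collecting, the y'-free part is the partial derivative in x and the y' coefficient is the partial derivative in y:
  ∂F/∂x = y·cos(xy) - 1
  ∂F/∂y = x·cos(xy) - 4

so d/dx[F(x, y(x))] = ∂F/∂x + (∂F/∂y)·y' = 0. Rearranging,
  dy/dx = -(∂F/∂x)/(∂F/∂y) = -(y·cos(xy) - 1)/(x·cos(xy) - 4) = (-y·cos(xy) + 1)/(x·cos(xy) - 4)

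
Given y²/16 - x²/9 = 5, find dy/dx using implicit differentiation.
Differentiate the relation implicitly: treat y = y(x) and apply the chain rule, so every y-derivative picks up a y' = dy/dx factor.

With everything moved to the left-hand side, differentiate term by term:
  d/dx[-x^2/9] = -2x/9
  d/dx[y^2/16] = y·y'/8
  d/dx[-5] = 0

Separating the contributions that come from x directly and those that come through y:
  without y':      -2x/9
  multiplying y':  y/8

so (-2x/9) + (y/8)·y' = 0, and therefore
  dy/dx = -(-2x/9)/(y/8) = 16x/(9y)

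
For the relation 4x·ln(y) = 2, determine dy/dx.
Apply d/dx to both sides, remembering that y depends on x. Each occurrence of y therefore brings in a y' = dy/dx via the chain rule.

With F(x, y) equal to the left-hand side minus the right, differentiate F term by term:
  d/dx[4x·ln(y)] = 4x·y'/y + 4ln(y)
  d/dx[-2] = 0
Adding these up, d/dx[F] = 0 becomes
  (4ln(y)) + (4x/y)·y' = 0,
so isolating y',
  dy/dx = -(4ln(y))/(4x/y) = -y·ln(y)/x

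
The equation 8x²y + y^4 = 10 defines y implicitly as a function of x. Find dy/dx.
Differentiate both sides with respect to x, treating y as y(x). By the chain rule, any term containing y contributes a factor of y' = dy/dx when we differentiate it.

Move every term to one side and write the relation as F(x, y) = 0. Term by term,
  d/dx[8x^2y] = 8x^2·y' + 16xy
  d/dx[y^4] = 4y^3·y'
  d/dx[-10] = 0

The pieces without y' make up ∂F/∂x and the coefficient of y' is ∂F/∂y:
  ∂F/∂x = 16xy,
  ∂F/∂y = 8x^2 + 4y^3.

Since d/dx[F] = ∂F/∂x + (∂F/∂y)·y' = 0, solve for y':
  (∂F/∂y)·y' = -∂F/∂x
  dy/dx = -(∂F/∂x)/(∂F/∂y) = -(16xy)/(8x^2 + 4y^3) = -4xy/(2x^2 + y^3)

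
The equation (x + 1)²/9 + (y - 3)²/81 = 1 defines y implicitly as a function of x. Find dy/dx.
Take d/dx of both sides. Since y is implicitly a function of x, the chain rule attaches a y' = dy/dx factor whenever we differentiate through y.

Set F(x, y) = (left side) − (right side), so the curve is F = 0. Differentiating each term of F:
  d/dx[(x + 1)^2/9] = 2x/9 + 2/9
  d/dx[(y - 3)^2/81] = 2·y'(y - 3)/81
  d/dx[-1] = 0

Collecting, the y'-free part is the partial derivative in x and the y' coefficient is the partial derivative in y:
  ∂F/∂x = 2x/9 + 2/9
  ∂F/∂y = 2y/81 - 2/27

so d/dx[F(x, y(x))] = ∂F/∂x + (∂F/∂y)·y' = 0. Rearranging,
  dy/dx = -(∂F/∂x)/(∂F/∂y) = -(2x/9 + 2/9)/(2y/81 - 2/27)
        = -(2(x + 1)/9)/(2(y - 3)/81) = 9(-x - 1)/(y - 3)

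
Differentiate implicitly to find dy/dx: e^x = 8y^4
Take d/dx of both sides. Since y is implicitly a function of x, the chain rule attaches a y' = dy/dx factor whenever we differentiate through y.

Set F(x, y) = (left side) − (right side), so the curve is F = 0. Differentiating each term of F:
  d/dx[-8y^4] = -32y^3·y'
  d/dx[e^(x)] = e^(x)

Collecting, the y'-free part is the partial derivative in x and the y' coefficient is the partial derivative in y:
  ∂F/∂x = e^(x)
  ∂F/∂y = -32y^3

so d/dx[F(x, y(x))] = ∂F/∂x + (∂F/∂y)·y' = 0. Rearranging,
  dy/dx = -(∂F/∂x)/(∂F/∂y) = -(e^(x))/(-32y^3) = e^(x)/(32y^3)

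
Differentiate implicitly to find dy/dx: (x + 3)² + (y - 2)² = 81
Apply d/dx to both sides, remembering that y depends on x. Each occurrence of y therefore brings in a y' = dy/dx via the chain rule.

With F(x, y) equal to the left-hand side minus the right, differentiate F term by term:
  d/dx[(x + 3)^2] = 2x + 6
  d/dx[(y - 2)^2] = 2·y'(y - 2)
  d/dx[-81] = 0
Adding these up, d/dx[F] = 0 becomes
  (2x + 6) + (2y - 4)·y' = 0,
so isolating y',
  dy/dx = -(2x + 6)/(2y - 4) = (-x - 3)/(y - 2)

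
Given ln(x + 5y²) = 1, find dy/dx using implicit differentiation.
Differentiate the relation implicitly: treat y = y(x) and apply the chain rule, so every y-derivative picks up a y' = dy/dx factor.

With everything moved to the left-hand side, differentiate term by term:
  d/dx[ln(x + 5y^2)] = (10y·y' + 1)/(x + 5y^2)
  d/dx[-1] = 0

Separating the contributions that come from x directly and those that come through y:
  without y':      1/(x + 5y^2)
  multiplying y':  10y/(x + 5y^2)

so (1/(x + 5y^2)) + (10y/(x + 5y^2))·y' = 0, and therefore
  dy/dx = -(1/(x + 5y^2))/(10y/(x + 5y^2)) = -1/(10y)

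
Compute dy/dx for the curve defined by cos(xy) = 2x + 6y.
Apply d/dx to both sides, remembering that y depends on x. Each occurrence of y therefore brings in a y' = dy/dx via the chain rule.

With F(x, y) equal to the left-hand side minus the right, differentiate F term by term:
  d/dx[-2x] = -2
  d/dx[-6y] = -6·y'
  d/dx[cos(xy)] = -(x·y' + y)·sin(xy)
Adding these up, d/dx[F] = 0 becomes
  (-y·sin(xy) - 2) + (-x·sin(xy) - 6)·y' = 0,
so isolating y',
  dy/dx = -(-y·sin(xy) - 2)/(-x·sin(xy) - 6) = -(y·sin(xy) + 2)/(x·sin(xy) + 6)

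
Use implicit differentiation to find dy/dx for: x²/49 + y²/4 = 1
Differentiate both sides with respect to x, treating y as y(x). By the chain rule, any term containing y contributes a factor of y' = dy/dx when we differentiate it.

Move every term to one side and write the relation as F(x, y) = 0. Term by term,
  d/dx[x^2/49] = 2x/49
  d/dx[y^2/4] = y·y'/2
  d/dx[-1] = 0

The pieces without y' make up ∂F/∂x and the coefficient of y' is ∂F/∂y:
  ∂F/∂x = 2x/49,
  ∂F/∂y = y/2.

Since d/dx[F] = ∂F/∂x + (∂F/∂y)·y' = 0, solve for y':
  (∂F/∂y)·y' = -∂F/∂x
  dy/dx = -(∂F/∂x)/(∂F/∂y) = -(2x/49)/(y/2) = -4x/(49y)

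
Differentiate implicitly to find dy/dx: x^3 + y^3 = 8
Apply d/dx to both sides, remembering that y depends on x. Each occurrence of y therefore brings in a y' = dy/dx via the chain rule.

With F(x, y) equal to the left-hand side minus the right, differentiate F term by term:
  d/dx[x^3] = 3x^2
  d/dx[y^3] = 3y^2·y'
  d/dx[-8] = 0
Adding these up, d/dx[F] = 0 becomes
  (3x^2) + (3y^2)·y' = 0,
so isolating y',
  dy/dx = -(3x^2)/(3y^2) = -x^2/y^2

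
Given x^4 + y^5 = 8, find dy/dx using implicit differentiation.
Take d/dx of both sides. Since y is implicitly a function of x, the chain rule attaches a y' = dy/dx factor whenever we differentiate through y.

Set F(x, y) = (left side) − (right side), so the curve is F = 0. Differentiating each term of F:
  d/dx[x^4] = 4x^3
  d/dx[y^5] = 5y^4·y'
  d/dx[-8] = 0

Collecting, the y'-free part is the partial derivative in x and the y' coefficient is the partial derivative in y:
  ∂F/∂x = 4x^3
  ∂F/∂y = 5y^4

so d/dx[F(x, y(x))] = ∂F/∂x + (∂F/∂y)·y' = 0. Rearranging,
  dy/dx = -(∂F/∂x)/(∂F/∂y) = -(4x^3)/(5y^4) = -4x^3/(5y^4)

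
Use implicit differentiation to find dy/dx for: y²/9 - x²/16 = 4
Differentiate the relation implicitly: treat y = y(x) and apply the chain rule, so every y-derivative picks up a y' = dy/dx factor.

With everything moved to the left-hand side, differentiate term by term:
  d/dx[-x^2/16] = -x/8
  d/dx[y^2/9] = 2y·y'/9
  d/dx[-4] = 0

Separating the contributions that come from x directly and those that come through y:
  without y':      -x/8
  multiplying y':  2y/9

so (-x/8) + (2y/9)·y' = 0, and therefore
  dy/dx = -(-x/8)/(2y/9) = 9x/(16y)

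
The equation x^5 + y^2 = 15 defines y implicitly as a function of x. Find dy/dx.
Differentiate both sides with respect to x, treating y as y(x). By the chain rule, any term containing y contributes a factor of y' = dy/dx when we differentiate it.

Move every term to one side and write the relation as F(x, y) = 0. Term by term,
  d/dx[x^5] = 5x^4
  d/dx[y^2] = 2y·y'
  d/dx[-15] = 0

The pieces without y' make up ∂F/∂x and the coefficient of y' is ∂F/∂y:
  ∂F/∂x = 5x^4,
  ∂F/∂y = 2y.

Since d/dx[F] = ∂F/∂x + (∂F/∂y)·y' = 0, solve for y':
  (∂F/∂y)·y' = -∂F/∂x
  dy/dx = -(∂F/∂x)/(∂F/∂y) = -(5x^4)/(2y) = -5x^4/(2y)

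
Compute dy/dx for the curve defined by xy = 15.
Differentiate the relation implicitly: treat y = y(x) and apply the chain rule, so every y-derivative picks up a y' = dy/dx factor.

With everything moved to the left-hand side, differentiate term by term:
  d/dx[xy] = x·y' + y
  d/dx[-15] = 0

Separating the contributions that come from x directly and those that come through y:
  without y':      y
  multiplying y':  x

so (y) + (x)·y' = 0, and therefore
  dy/dx = -(y)/(x) = -y/x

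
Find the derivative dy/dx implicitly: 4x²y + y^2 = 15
Differentiate both sides with respect to x, treating y as y(x). By the chain rule, any term containing y contributes a factor of y' = dy/dx when we differentiate it.

Move every term to one side and write the relation as F(x, y) = 0. Term by term,
  d/dx[4x^2y] = 4x^2·y' + 8xy
  d/dx[y^2] = 2y·y'
  d/dx[-15] = 0

The pieces without y' make up ∂F/∂x and the coefficient of y' is ∂F/∂y:
  ∂F/∂x = 8xy,
  ∂F/∂y = 4x^2 + 2y.

Since d/dx[F] = ∂F/∂x + (∂F/∂y)·y' = 0, solve for y':
  (∂F/∂y)·y' = -∂F/∂x
  dy/dx = -(∂F/∂x)/(∂F/∂y) = -(8xy)/(4x^2 + 2y) = -4xy/(2x^2 + y)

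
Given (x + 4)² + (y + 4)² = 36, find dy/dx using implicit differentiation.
Take d/dx of both sides. Since y is implicitly a function of x, the chain rule attaches a y' = dy/dx factor whenever we differentiate through y.

Set F(x, y) = (left side) − (right side), so the curve is F = 0. Differentiating each term of F:
  d/dx[(x + 4)^2] = 2x + 8
  d/dx[(y + 4)^2] = 2·y'(y + 4)
  d/dx[-36] = 0

Collecting, the y'-free part is the partial derivative in x and the y' coefficient is the partial derivative in y:
  ∂F/∂x = 2x + 8
  ∂F/∂y = 2y + 8

so d/dx[F(x, y(x))] = ∂F/∂x + (∂F/∂y)·y' = 0. Rearranging,
  dy/dx = -(∂F/∂x)/(∂F/∂y) = -(2x + 8)/(2y + 8) = (-x - 4)/(y + 4)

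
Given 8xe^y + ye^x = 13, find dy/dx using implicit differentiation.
Differentiate both sides with respect to x, treating y as y(x). By the chain rule, any term containing y contributes a factor of y' = dy/dx when we differentiate it.

Move every term to one side and write the relation as F(x, y) = 0. Term by term,
  d/dx[8x·e^(y)] = 8x·y'·e^(y) + 8e^(y)
  d/dx[y·e^(x)] = y·e^(x) + y'·e^(x)
  d/dx[-13] = 0

The pieces without y' make up ∂F/∂x and the coefficient of y' is ∂F/∂y:
  ∂F/∂x = y·e^(x) + 8e^(y),
  ∂F/∂y = 8x·e^(y) + e^(x).

Since d/dx[F] = ∂F/∂x + (∂F/∂y)·y' = 0, solve for y':
  (∂F/∂y)·y' = -∂F/∂x
  dy/dx = -(∂F/∂x)/(∂F/∂y) = -(y·e^(x) + 8e^(y))/(8x·e^(y) + e^(x)) = (-y·e^(x) - 8e^(y))/(8x·e^(y) + e^(x))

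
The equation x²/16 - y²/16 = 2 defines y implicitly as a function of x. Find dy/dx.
Apply d/dx to both sides, remembering that y depends on x. Each occurrence of y therefore brings in a y' = dy/dx via the chain rule.

With F(x, y) equal to the left-hand side minus the right, differentiate F term by term:
  d/dx[x^2/16] = x/8
  d/dx[-y^2/16] = -y·y'/8
  d/dx[-2] = 0
Adding these up, d/dx[F] = 0 becomes
  (x/8) + (-y/8)·y' = 0,
so isolating y',
  dy/dx = -(x/8)/(-y/8) = x/y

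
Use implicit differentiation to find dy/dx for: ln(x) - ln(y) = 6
Differentiate the relation implicitly: treat y = y(x) and apply the chain rule, so every y-derivative picks up a y' = dy/dx factor.

With everything moved to the left-hand side, differentiate term by term:
  d/dx[ln(x)] = 1/x
  d/dx[-ln(y)] = -y'/y
  d/dx[-6] = 0

Separating the contributions that come from x directly and those that come through y:
  without y':      1/x
  multiplying y':  -1/y

so (1/x) + (-1/y)·y' = 0, and therefore
  dy/dx = -(1/x)/(-1/y) = y/x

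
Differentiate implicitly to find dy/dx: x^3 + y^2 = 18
Take d/dx of both sides. Since y is implicitly a function of x, the chain rule attaches a y' = dy/dx factor whenever we differentiate through y.

Set F(x, y) = (left side) − (right side), so the curve is F = 0. Differentiating each term of F:
  d/dx[x^3] = 3x^2
  d/dx[y^2] = 2y·y'
  d/dx[-18] = 0

Collecting, the y'-free part is the partial derivative in x and the y' coefficient is the partial derivative in y:
  ∂F/∂x = 3x^2
  ∂F/∂y = 2y

so d/dx[F(x, y(x))] = ∂F/∂x + (∂F/∂y)·y' = 0. Rearranging,
  dy/dx = -(∂F/∂x)/(∂F/∂y) = -(3x^2)/(2y) = -3x^2/(2y)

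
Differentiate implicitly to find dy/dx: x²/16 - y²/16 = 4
Take d/dx of both sides. Since y is implicitly a function of x, the chain rule attaches a y' = dy/dx factor whenever we differentiate through y.

Set F(x, y) = (left side) − (right side), so the curve is F = 0. Differentiating each term of F:
  d/dx[x^2/16] = x/8
  d/dx[-y^2/16] = -y·y'/8
  d/dx[-4] = 0

Collecting, the y'-free part is the partial derivative in x and the y' coefficient is the partial derivative in y:
  ∂F/∂x = x/8
  ∂F/∂y = -y/8

so d/dx[F(x, y(x))] = ∂F/∂x + (∂F/∂y)·y' = 0. Rearranging,
  dy/dx = -(∂F/∂x)/(∂F/∂y) = -(x/8)/(-y/8) = x/y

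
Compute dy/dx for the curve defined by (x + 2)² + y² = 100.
Differentiate both sides with respect to x, treating y as y(x). By the chain rule, any term containing y contributes a factor of y' = dy/dx when we differentiate it.

Move every term to one side and write the relation as F(x, y) = 0. Term by term,
  d/dx[y^2] = 2y·y'
  d/dx[(x + 2)^2] = 2x + 4
  d/dx[-100] = 0

The pieces without y' make up ∂F/∂x and the coefficient of y' is ∂F/∂y:
  ∂F/∂x = 2x + 4,
  ∂F/∂y = 2y.

Since d/dx[F] = ∂F/∂x + (∂F/∂y)·y' = 0, solve for y':
  (∂F/∂y)·y' = -∂F/∂x
  dy/dx = -(∂F/∂x)/(∂F/∂y) = -(2x + 4)/(2y) = (-x - 2)/y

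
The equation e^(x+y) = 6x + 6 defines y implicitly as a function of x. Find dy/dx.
Differentiate the relation implicitly: treat y = y(x) and apply the chain rule, so every y-derivative picks up a y' = dy/dx factor.

With everything moved to the left-hand side, differentiate term by term:
  d/dx[-6x] = -6
  d/dx[e^(x + y)] = (y' + 1)·e^(x + y)
  d/dx[-6] = 0

Separating the contributions that come from x directly and those that come through y:
  without y':      e^(x + y) - 6
  multiplying y':  e^(x + y)

so (e^(x + y) - 6) + (e^(x + y))·y' = 0, and therefore
  dy/dx = -(e^(x + y) - 6)/(e^(x + y)) = 6e^(-x - y) - 1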